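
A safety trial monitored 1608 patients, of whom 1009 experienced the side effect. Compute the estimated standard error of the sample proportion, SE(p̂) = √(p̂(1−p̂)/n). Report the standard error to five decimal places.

SE = 0.01206

The sample proportion is 1009/1608 = 0.62749.
p̂(1−p̂) = 0.62749·0.37251 = 0.233746.
SE = √(0.233746/1608) = √0.000145364 = 0.01206.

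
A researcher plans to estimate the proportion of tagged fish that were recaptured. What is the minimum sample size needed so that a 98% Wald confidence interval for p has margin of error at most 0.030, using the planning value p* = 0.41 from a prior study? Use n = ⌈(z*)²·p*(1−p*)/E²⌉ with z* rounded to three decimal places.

n = 1455

The 98% critical value is z* = 2.326.
p*(1−p*) = 0.2419.
Required n before rounding: 5.410276 × 0.2419 / 0.030² = 1454.162.
⌈1454.162⌉ = 1455.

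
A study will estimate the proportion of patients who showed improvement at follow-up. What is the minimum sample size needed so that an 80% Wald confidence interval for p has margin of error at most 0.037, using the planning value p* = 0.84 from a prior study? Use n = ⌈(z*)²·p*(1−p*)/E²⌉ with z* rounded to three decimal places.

z* = 1.282 at the 80% level.
p*(1−p*) = 0.84·0.16 = 0.1344.
Required n before rounding: 1.643524 × 0.1344 / 0.037² = 161.351.
⌈161.351⌉ = 162.

n = 162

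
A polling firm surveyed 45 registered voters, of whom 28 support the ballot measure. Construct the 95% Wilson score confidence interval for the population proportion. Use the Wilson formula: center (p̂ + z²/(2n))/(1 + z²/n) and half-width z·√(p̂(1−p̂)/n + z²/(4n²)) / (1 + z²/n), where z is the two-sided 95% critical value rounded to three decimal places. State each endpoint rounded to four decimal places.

(0.4763, 0.7489)

p̂ = 28/45 = 0.62222; z = 1.960, so z² = 3.841600.
1 + z²/n = 1.085369.
Adjusted center: (0.62222 + z²/(2n))/1.085369 = 0.61261.
Radicand: p̂(1−p̂)/n + z²/(4n²) = 0.005223594 + 0.000474272 = 0.005697866.
Half-width = z·√(radicand)/denom = 1.960·0.075484/1.085369 = 0.13631.
Interval: 0.61261 ± 0.13631 → (0.4763, 0.7489).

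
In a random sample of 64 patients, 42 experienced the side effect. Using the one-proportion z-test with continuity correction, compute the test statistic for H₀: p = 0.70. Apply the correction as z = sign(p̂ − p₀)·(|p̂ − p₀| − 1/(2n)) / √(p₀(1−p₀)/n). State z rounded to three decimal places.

p̂ = 42/64 = 0.65625. p̂ − p₀ = -0.043750.
Continuity correction 1/(2n) = 1/128 = 0.007812.
Corrected numerator: |-0.043750| − 0.007812 = 0.035938.
Null standard error: √(0.70·0.30/64) = √0.003281250 = 0.057282.
z = −0.035938/0.057282 = -0.627.

z = -0.627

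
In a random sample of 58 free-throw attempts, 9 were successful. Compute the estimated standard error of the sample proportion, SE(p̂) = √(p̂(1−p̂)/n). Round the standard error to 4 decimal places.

p̂ = 9/58 = 0.15517.
p̂(1−p̂) = 0.15517·0.84483 = 0.131092.
SE = √(0.131092/58) = 0.0475.

SE = 0.0475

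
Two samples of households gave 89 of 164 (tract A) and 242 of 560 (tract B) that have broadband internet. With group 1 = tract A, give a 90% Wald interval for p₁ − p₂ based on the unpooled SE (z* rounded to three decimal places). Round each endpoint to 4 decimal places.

p̂₁ = 0.54268, p̂₂ = 0.43214, so the observed difference is 0.11054.
SE = √(0.001513282 + 0.000438206) = √0.001951488 = 0.044176.
The 90% critical value is z* = 1.645. Margin of error = 0.07267.
So the interval runs from 0.0379 to 0.1832.

(0.0379, 0.1832)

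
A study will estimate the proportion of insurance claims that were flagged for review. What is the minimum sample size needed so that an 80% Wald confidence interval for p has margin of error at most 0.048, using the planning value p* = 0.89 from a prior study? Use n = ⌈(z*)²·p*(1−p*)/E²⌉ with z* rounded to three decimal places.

n = 70

For 80% confidence, z* = 1.282.
p*(1−p*) = 0.89·0.11 = 0.0979.
(z*)²·p*(1−p*)/E² = 1.643524·0.0979/0.002304 = 69.836.
Rounding up, n = 70.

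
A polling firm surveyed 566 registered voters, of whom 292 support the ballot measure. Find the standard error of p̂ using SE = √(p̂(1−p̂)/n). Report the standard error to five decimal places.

The sample proportion is 292/566 = 0.51590.
p̂(1−p̂) = 0.249747.
Dividing by n and taking the root: √0.000441249 = 0.02101.

SE = 0.02101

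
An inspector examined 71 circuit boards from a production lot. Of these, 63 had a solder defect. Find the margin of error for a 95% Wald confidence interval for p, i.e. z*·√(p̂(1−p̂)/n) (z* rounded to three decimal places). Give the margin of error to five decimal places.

p̂ = 63/71 = 0.88732.
SE(p̂) = √(0.88732·0.11268/71) = 0.037526.
For 95% confidence, z* = 1.960.
So ME = 0.07355.

ME = 0.07355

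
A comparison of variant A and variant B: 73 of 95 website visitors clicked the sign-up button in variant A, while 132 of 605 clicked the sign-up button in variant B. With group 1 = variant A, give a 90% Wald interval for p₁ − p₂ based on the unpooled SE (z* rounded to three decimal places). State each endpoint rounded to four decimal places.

p̂₁ = 73/95 = 0.76842, p̂₂ = 132/605 = 0.21818; p̂₁ − p̂₂ = 0.55024.
Unpooled SE = √(p̂₁(1−p̂₁)/n₁ + p̂₂(1−p̂₂)/n₂) = √(0.001873159 + 0.000281948) = 0.046423.
For 90% confidence, z* = 1.645. Margin = 1.645·0.046423 = 0.07637.
So the interval runs from 0.4739 to 0.6266.

(0.4739, 0.6266)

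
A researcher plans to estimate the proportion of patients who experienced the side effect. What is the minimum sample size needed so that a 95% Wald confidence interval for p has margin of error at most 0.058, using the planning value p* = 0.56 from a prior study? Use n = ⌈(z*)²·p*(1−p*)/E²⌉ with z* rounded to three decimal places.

n = 282

For 95% confidence, z* = 1.960.
p*(1−p*) = 0.56·0.44 = 0.2464.
Required n before rounding: 3.841600 × 0.2464 / 0.058² = 281.382.
⌈281.382⌉ = 282.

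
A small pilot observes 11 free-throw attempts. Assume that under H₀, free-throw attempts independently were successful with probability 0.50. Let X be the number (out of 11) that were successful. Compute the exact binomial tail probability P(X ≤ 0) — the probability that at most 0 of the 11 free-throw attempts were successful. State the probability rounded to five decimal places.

X is binomial with n = 11 and p = 0.50.
P(X ≤ 0) = C(11,0)·0.50^0·0.50^11.
= 0.000488 = 0.00049.

P = 0.00049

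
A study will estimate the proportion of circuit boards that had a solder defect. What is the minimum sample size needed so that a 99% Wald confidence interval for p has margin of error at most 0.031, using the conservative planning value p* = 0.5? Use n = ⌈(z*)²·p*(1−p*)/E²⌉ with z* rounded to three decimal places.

n = 1727

The 99% critical value is z* = 2.576.
p*(1−p*) = 0.50·0.50 = 0.2500.
Required n before rounding: 6.635776 × 0.2500 / 0.031² = 1726.268.
⌈1726.268⌉ = 1727.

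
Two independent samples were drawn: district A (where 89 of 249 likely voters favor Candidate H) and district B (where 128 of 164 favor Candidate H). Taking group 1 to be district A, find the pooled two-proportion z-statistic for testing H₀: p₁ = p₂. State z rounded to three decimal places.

z = -8.424

p̂₁ = 89/249 = 0.35743, p̂₂ = 128/164 = 0.78049.
Pooling: p̂ = 217/413 = 0.52542.
Pooled SE = √[0.2493536·0.01011363] ≈ 0.050218.
z = -0.42306/0.050218 = -8.424.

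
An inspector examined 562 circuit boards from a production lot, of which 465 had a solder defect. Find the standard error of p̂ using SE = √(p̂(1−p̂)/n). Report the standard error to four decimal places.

The sample proportion is 465/562 = 0.82740.
p̂(1−p̂) = 0.82740·0.17260 = 0.142809.
SE = √(0.142809/562) = 0.0159.

SE = 0.0159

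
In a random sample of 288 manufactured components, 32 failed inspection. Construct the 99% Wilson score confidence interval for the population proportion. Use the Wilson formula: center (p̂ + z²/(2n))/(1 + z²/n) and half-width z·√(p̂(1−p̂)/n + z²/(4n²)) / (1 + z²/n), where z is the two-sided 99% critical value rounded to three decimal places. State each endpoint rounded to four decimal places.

p̂ = 32/288 = 0.11111; z = 2.576, so z² = 6.635776.
1 + z²/n = 1.023041.
Adjusted center: (0.11111 + z²/(2n))/1.023041 = 0.11987.
Radicand: p̂(1−p̂)/n + z²/(4n²) = 0.000342936 + 0.000020001 = 0.000362937.
Half-width = 2.576·√0.000362937/1.023041 = 0.04797.
Interval: 0.11987 ± 0.04797 → (0.0719, 0.1678).

(0.0719, 0.1678)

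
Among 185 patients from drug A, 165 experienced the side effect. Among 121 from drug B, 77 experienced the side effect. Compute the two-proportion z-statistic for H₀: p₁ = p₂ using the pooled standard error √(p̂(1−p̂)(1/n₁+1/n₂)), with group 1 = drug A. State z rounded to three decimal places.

Sample proportions: p̂₁ = 165/185 = 0.89189 and p̂₂ = 77/121 = 0.63636.
Pooled p̂ = (165+77)/(185+121) = 242/306 = 0.79085.
Pooled SE = √[0.1654065·0.01366987] ≈ 0.047551.
z = (p̂₁ − p̂₂)/SE = (0.89189 − 0.63636)/0.047551 = 0.25553/0.047551 = 5.374.

z = 5.374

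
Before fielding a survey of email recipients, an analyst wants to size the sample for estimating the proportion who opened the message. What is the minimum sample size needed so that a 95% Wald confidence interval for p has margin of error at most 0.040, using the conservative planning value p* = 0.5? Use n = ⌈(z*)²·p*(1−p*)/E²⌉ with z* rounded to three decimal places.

z* = 1.960 at the 95% level.
p*(1−p*) = 0.2500.
Required n before rounding: 3.841600 × 0.2500 / 0.040² = 600.250.
Rounding up, n = 601.

n = 601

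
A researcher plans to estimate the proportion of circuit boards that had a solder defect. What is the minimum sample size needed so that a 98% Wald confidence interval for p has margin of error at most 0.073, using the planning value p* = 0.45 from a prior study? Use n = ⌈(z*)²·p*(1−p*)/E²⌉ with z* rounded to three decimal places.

n = 252

z* = 2.326 at the 98% level.
p*(1−p*) = 0.2475.
(z*)²·p*(1−p*)/E² = 5.410276·0.2475/0.005329 = 251.275.
⌈251.275⌉ = 252.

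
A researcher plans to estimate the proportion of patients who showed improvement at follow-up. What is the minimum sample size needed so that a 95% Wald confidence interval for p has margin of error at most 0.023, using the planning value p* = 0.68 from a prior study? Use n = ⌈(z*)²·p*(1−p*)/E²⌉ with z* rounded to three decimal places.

n = 1581

For 95% confidence, z* = 1.960.
p*(1−p*) = 0.68·0.32 = 0.2176.
(z*)²·p*(1−p*)/E² = 3.841600·0.2176/0.000529 = 1580.212.
Rounding up, n = 1581.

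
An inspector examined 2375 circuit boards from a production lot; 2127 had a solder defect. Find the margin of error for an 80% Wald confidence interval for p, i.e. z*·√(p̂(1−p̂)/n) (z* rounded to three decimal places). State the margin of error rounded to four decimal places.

Sample proportion p̂ = 2127/2375 = 0.89558.
Standard error of p̂: √(0.093517/2375) = √0.000039376 = 0.006275.
The 80% critical value is z* = 1.282.
Margin of error = z*·SE = 1.282 × 0.006275 = 0.0080.

ME = 0.0080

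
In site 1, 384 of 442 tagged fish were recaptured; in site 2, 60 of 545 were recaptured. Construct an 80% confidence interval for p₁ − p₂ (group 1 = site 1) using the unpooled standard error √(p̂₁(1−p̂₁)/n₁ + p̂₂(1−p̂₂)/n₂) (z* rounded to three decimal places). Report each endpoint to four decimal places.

(0.7319, 0.7855)

p̂₁ = 0.86878, p̂₂ = 0.11009, so the observed difference is 0.75869.
Unpooled SE = √(p̂₁(1−p̂₁)/n₁ + p̂₂(1−p̂₂)/n₂) = √(0.000257924 + 0.000179764) = 0.020921.
For 80% confidence, z* = 1.282. Margin = 1.282·0.020921 = 0.02682.
CI: 0.75869 ± 0.02682 = (0.7319, 0.7855).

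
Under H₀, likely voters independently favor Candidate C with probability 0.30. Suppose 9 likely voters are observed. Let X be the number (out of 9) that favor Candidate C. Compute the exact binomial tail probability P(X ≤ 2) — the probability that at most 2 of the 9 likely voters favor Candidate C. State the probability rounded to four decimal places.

X is binomial with n = 9 and p = 0.30.
P(X ≤ 2) = C(9,0)·0.30^0·0.70^9 + C(9,1)·0.30^1·0.70^8 + C(9,2)·0.30^2·0.70^7.
= 0.040354 + 0.155650 + 0.266828 = 0.4628.

P = 0.4628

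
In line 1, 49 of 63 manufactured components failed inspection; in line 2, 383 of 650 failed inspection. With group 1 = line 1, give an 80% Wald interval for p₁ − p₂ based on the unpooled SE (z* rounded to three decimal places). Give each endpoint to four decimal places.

p̂₁ = 0.77778, p̂₂ = 0.58923, so the observed difference is 0.18855.
Unpooled SE = √(p̂₁(1−p̂₁)/n₁ + p̂₂(1−p̂₂)/n₂) = √(0.002743484 + 0.000372366) = 0.055820.
The 80% critical value is z* = 1.282. Margin of error = 0.07156.
CI: 0.18855 ± 0.07156 = (0.1170, 0.2601).

(0.1170, 0.2601)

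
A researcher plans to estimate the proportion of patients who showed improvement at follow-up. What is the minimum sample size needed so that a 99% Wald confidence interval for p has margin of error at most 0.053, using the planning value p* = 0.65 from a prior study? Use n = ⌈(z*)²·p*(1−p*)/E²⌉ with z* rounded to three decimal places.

The 99% critical value is z* = 2.576.
p*(1−p*) = 0.65·0.35 = 0.2275.
(z*)²·p*(1−p*)/E² = 6.635776·0.2275/0.002809 = 537.429.
Rounding up, n = 538.

n = 538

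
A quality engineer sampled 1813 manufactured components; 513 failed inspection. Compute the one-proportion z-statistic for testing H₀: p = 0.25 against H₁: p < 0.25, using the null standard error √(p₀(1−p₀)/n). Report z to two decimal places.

With x = 513 successes in n = 1813, p̂ = 0.28296.
Under H₀, SE = √(p₀(1−p₀)/n) = √(0.25·0.75/1813) = √0.000103420 = 0.010170.
z = (p̂ − p₀)/SE = (0.28296 − 0.25)/0.010170 = 3.24.

z = 3.24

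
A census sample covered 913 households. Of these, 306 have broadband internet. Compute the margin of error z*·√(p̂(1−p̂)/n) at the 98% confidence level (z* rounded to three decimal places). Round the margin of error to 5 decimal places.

ME = 0.03634

The sample proportion is 306/913 = 0.33516.
Standard error of p̂: √(0.222827/913) = √0.000244061 = 0.015622.
For 98% confidence, z* = 2.326.
So ME = 0.03634.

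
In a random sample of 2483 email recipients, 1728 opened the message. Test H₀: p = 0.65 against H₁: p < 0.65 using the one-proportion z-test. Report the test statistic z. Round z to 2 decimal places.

z = 4.80

With x = 1728 successes in n = 2483, p̂ = 0.69593.
Under H₀, SE = √(p₀(1−p₀)/n) = √(0.65·0.35/2483) = √0.000091623 = 0.009572.
z = (p̂ − p₀)/SE = (0.69593 − 0.65)/0.009572 = 4.80.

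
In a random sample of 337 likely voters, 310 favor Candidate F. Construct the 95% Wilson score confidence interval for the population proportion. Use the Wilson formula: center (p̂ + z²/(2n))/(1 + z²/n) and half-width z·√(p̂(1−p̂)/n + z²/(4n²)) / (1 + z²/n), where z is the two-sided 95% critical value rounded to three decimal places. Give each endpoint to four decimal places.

Here p̂ = 310/337 = 0.91988 and z = 1.960 (z² = 3.841600).
Denominator 1 + z²/n = 1 + 3.841600/337 = 1.011399.
Adjusted center: (0.91988 + z²/(2n))/1.011399 = 0.91515.
Radicand: p̂(1−p̂)/n + z²/(4n²) = 0.000218693 + 0.000008457 = 0.000227150.
Half-width = 1.960·√0.000227150/1.011399 = 0.02921.
CI: 0.91515 ± 0.02921 = (0.8859, 0.9444).

(0.8859, 0.9444)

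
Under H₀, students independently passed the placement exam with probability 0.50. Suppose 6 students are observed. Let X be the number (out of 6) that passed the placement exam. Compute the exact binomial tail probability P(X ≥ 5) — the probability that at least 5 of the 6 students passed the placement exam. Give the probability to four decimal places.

X is binomial with n = 6 and p = 0.50.
P(X ≥ 5) = C(6,5)·0.50^5·0.50^1 + C(6,6)·0.50^6·0.50^0.
= 0.093750 + 0.015625 = 0.1094.

P = 0.1094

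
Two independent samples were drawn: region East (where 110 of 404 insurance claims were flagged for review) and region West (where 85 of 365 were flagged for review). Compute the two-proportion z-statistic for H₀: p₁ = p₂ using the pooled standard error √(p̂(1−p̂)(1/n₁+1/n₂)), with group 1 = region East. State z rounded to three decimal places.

p̂₁ = 110/404 = 0.27228, p̂₂ = 85/365 = 0.23288.
Pooled p̂ = (110+85)/(404+365) = 195/769 = 0.25358.
SE = √[p̂(1−p̂)(1/n₁+1/n₂)] = √[0.25358·0.74642·(1/404+1/365)] ≈ 0.031418.
z = (p̂₁ − p̂₂)/SE = (0.27228 − 0.23288)/0.031418 = 0.03940/0.031418 = 1.254.

z = 1.254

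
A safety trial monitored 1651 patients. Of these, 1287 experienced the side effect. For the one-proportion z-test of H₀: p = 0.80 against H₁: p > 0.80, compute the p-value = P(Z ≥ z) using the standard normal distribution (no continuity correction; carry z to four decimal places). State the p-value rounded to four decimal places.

Sample proportion p̂ = 1287/1651 = 0.77953.
Null standard error: √(0.80·0.20/1651) = √0.000096911 = 0.009844.
z = (p̂ − p₀)/SE = (1287/1651 − 0.80)/0.009844 ≈ -2.0796.
From the standard normal, P(Z ≥ z) = 0.9812.

p-value = 0.9812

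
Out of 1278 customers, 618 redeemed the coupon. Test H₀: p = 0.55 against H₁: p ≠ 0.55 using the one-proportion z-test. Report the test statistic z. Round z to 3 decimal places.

Sample proportion p̂ = 618/1278 = 0.48357.
Under H₀, SE = √(p₀(1−p₀)/n) = √(0.55·0.45/1278) = √0.000193662 = 0.013916.
z = (0.48357 − 0.55)/0.013916 = -0.06643/0.013916 = -4.774.

z = -4.774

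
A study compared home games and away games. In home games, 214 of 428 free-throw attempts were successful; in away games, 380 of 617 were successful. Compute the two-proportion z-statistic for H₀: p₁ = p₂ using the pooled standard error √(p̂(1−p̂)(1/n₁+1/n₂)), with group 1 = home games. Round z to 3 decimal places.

z = -3.719

Sample proportions: p̂₁ = 214/428 = 0.50000 and p̂₂ = 380/617 = 0.61588.
Pooled p̂ = (214+380)/(428+617) = 594/1045 = 0.56842.
SE = √[p̂(1−p̂)(1/n₁+1/n₂)] = √[0.56842·0.43158·(1/428+1/617)] ≈ 0.031157.
z = (p̂₁ − p̂₂)/SE = (0.50000 − 0.61588)/0.031157 = -0.11588/0.031157 = -3.719.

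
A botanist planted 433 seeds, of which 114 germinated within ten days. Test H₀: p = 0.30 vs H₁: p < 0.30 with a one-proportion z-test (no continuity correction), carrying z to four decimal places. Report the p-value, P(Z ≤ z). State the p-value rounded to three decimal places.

p-value = 0.048

With x = 114 successes in n = 433, p̂ = 0.26328.
SE₀ = √(0.30·0.70/433) = 0.022022.
z = (p̂ − p₀)/SE = (114/433 − 0.30)/0.022022 ≈ -1.6674.
p-value = P(Z ≤ z) with z = -1.6674 → 0.048.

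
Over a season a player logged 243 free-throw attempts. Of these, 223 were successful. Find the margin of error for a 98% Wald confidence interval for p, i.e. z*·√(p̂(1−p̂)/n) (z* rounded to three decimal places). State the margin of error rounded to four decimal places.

With x = 223 successes in n = 243, p̂ = 0.91770.
Standard error of p̂: √(0.075530/243) = √0.000310825 = 0.017630.
The 98% critical value is z* = 2.326.
ME = 2.326·0.017630 = 0.0410.

ME = 0.0410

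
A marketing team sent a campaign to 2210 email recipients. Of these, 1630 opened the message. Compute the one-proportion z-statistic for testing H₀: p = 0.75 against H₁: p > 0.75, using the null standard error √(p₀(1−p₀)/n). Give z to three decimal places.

The sample proportion is 1630/2210 = 0.73756.
SE₀ = √(0.75·0.25/2210) = 0.009211.
z = (0.73756 − 0.75)/0.009211 = -0.01244/0.009211 = -1.351.

z = -1.351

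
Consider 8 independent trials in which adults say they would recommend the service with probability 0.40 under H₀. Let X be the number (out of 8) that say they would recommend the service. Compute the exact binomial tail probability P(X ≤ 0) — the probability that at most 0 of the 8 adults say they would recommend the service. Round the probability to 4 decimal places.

X ~ Binomial(n=8, p=0.40).
P(X ≤ 0) = C(8,0)·0.40^0·0.60^8.
= 0.016796 = 0.0168.

P = 0.0168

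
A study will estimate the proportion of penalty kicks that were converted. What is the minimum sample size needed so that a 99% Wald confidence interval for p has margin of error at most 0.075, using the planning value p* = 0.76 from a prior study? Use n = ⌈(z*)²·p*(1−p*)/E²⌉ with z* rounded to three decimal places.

z* = 2.576 at the 99% level.
p*(1−p*) = 0.76·0.24 = 0.1824.
(z*)²·p*(1−p*)/E² = 6.635776·0.1824/0.005625 = 215.176.
Rounding up, n = 216.

n = 216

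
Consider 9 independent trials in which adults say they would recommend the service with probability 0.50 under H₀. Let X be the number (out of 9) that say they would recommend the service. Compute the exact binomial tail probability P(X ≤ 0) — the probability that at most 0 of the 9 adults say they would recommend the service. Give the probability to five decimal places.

X is binomial with n = 9 and p = 0.50.
P(X ≤ 0) = C(9,0)·0.50^0·0.50^9.
= 0.001953 = 0.00195.

P = 0.00195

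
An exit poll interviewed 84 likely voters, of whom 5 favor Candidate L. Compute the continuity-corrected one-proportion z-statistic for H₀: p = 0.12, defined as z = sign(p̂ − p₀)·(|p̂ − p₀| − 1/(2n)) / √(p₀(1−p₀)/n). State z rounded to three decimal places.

z = -1.538

With x = 5 successes in n = 84, p̂ = 0.05952. p̂ − p₀ = -0.060476.
Continuity correction 1/(2n) = 1/168 = 0.005952.
Corrected numerator: |-0.060476| − 0.005952 = 0.054524.
Null standard error: √(0.12·0.88/84) = √0.001257143 = 0.035456.
z = −0.054524/0.035456 = -1.538.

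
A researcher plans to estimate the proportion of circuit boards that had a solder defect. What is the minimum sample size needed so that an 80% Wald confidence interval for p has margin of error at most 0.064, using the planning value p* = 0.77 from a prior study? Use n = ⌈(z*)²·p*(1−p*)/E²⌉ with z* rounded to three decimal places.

n = 72

The 80% critical value is z* = 1.282.
p*(1−p*) = 0.77·0.23 = 0.1771.
Required n before rounding: 1.643524 × 0.1771 / 0.064² = 71.062.
⌈71.062⌉ = 72.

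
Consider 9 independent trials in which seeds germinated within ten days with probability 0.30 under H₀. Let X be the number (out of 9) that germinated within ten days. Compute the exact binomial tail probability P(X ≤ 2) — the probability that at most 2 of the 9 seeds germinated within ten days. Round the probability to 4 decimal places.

X ~ Binomial(n=9, p=0.30).
P(X ≤ 2) = C(9,0)·0.30^0·0.70^9 + C(9,1)·0.30^1·0.70^8 + C(9,2)·0.30^2·0.70^7.
= 0.040354 + 0.155650 + 0.266828 = 0.4628.

P = 0.4628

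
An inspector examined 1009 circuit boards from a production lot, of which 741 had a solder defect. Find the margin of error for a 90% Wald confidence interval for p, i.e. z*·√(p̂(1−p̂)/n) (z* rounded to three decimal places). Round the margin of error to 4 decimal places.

ME = 0.0229

p̂ = 741/1009 = 0.73439.
Standard error of p̂: √(0.195061/1009) = √0.000193321 = 0.013904.
z* = 1.645 at the 90% level.
Margin of error = z*·SE = 1.645 × 0.013904 = 0.0229.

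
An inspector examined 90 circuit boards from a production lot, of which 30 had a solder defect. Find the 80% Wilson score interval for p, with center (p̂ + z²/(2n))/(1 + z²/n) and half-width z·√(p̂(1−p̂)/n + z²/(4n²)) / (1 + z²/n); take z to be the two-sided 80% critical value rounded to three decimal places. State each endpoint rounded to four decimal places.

(0.2731, 0.3995)

p̂ = 30/90 = 0.33333; z = 1.282, so z² = 1.643524.
Denominator 1 + z²/n = 1 + 1.643524/90 = 1.018261.
Center = (0.33333 + 0.009131)/1.018261 = 0.33632.
Radicand: p̂(1−p̂)/n + z²/(4n²) = 0.002469136 + 0.000050726 = 0.002519862.
Half-width = z·√(radicand)/denom = 1.282·0.050198/1.018261 = 0.06320.
CI: 0.33632 ± 0.06320 = (0.2731, 0.3995).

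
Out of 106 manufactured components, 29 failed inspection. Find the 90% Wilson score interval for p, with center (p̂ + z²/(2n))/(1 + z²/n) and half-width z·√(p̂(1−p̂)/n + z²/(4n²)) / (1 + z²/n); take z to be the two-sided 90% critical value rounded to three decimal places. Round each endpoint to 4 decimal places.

p̂ = 29/106 = 0.27358; z = 1.645, so z² = 2.706025.
1 + z²/n = 1.025529.
Center = (0.27358 + 0.012764)/1.025529 = 0.27922.
Radicand: p̂(1−p̂)/n + z²/(4n²) = 0.001874870 + 0.000060209 = 0.001935079.
Half-width = z·√(radicand)/denom = 1.645·0.043990/1.025529 = 0.07056.
CI: 0.27922 ± 0.07056 = (0.2087, 0.3498).

(0.2087, 0.3498)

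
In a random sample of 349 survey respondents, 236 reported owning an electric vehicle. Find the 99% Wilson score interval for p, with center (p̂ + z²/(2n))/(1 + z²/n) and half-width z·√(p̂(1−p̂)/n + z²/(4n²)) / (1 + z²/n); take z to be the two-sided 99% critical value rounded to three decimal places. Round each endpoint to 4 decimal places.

Here p̂ = 236/349 = 0.67622 and z = 2.576 (z² = 6.635776).
Denominator 1 + z²/n = 1 + 6.635776/349 = 1.019014.
Adjusted center: (0.67622 + z²/(2n))/1.019014 = 0.67293.
Radicand: p̂(1−p̂)/n + z²/(4n²) = 0.000627356 + 0.000013620 = 0.000640976.
Half-width = 2.576·√0.000640976/1.019014 = 0.06400.
CI: 0.67293 ± 0.06400 = (0.6089, 0.7369).

(0.6089, 0.7369)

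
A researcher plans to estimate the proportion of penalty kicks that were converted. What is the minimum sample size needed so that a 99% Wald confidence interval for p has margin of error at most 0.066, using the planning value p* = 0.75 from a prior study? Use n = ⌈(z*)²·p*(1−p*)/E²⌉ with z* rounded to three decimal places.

The 99% critical value is z* = 2.576.
p*(1−p*) = 0.1875.
Required n before rounding: 6.635776 × 0.1875 / 0.066² = 285.631.
⌈285.631⌉ = 286.

n = 286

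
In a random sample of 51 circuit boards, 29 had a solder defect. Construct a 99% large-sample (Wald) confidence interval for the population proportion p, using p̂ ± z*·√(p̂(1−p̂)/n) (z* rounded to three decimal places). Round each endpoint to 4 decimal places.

p̂ = 29/51 = 0.56863.
Standard error of p̂: √(0.245290/51) = √0.004809613 = 0.069351.
z* = 2.576 at the 99% level.
Margin = 2.576·0.069351 = 0.17865.
Interval: 0.56863 ± 0.17865 → (0.3900, 0.7473).

(0.3900, 0.7473)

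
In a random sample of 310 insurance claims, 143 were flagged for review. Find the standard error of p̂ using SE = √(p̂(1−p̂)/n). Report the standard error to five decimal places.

p̂ = 143/310 = 0.46129.
p̂(1−p̂) = 0.248502.
SE = √(0.248502/310) = √0.000801619 = 0.02831.

SE = 0.02831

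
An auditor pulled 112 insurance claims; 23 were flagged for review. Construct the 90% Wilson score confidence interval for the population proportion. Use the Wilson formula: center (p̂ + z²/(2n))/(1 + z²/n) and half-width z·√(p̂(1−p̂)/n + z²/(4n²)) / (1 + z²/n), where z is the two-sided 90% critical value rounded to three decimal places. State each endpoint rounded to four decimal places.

(0.1499, 0.2747)

Here p̂ = 23/112 = 0.20536 and z = 1.645 (z² = 2.706025).
1 + z²/n = 1.024161.
Center = (0.20536 + 0.012080)/1.024161 = 0.21231.
Radicand: p̂(1−p̂)/n + z²/(4n²) = 0.001457014 + 0.000053931 = 0.001510945.
Half-width = 1.645·√0.001510945/1.024161 = 0.06243.
So the interval runs from 0.1499 to 0.2747.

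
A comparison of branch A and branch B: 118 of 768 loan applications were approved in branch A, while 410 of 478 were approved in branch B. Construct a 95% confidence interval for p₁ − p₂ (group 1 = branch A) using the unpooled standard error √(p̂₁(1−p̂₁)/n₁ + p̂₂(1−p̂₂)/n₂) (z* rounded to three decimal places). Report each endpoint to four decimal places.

p̂₁ = 0.15365, p̂₂ = 0.85774, so the observed difference is -0.70409.
Unpooled SE = √(p̂₁(1−p̂₁)/n₁ + p̂₂(1−p̂₂)/n₂) = √(0.000169321 + 0.000255275) = 0.020606.
For 95% confidence, z* = 1.960. Margin of error = 0.04039.
CI: -0.70409 ± 0.04039 = (-0.7445, -0.6637).

(-0.7445, -0.6637)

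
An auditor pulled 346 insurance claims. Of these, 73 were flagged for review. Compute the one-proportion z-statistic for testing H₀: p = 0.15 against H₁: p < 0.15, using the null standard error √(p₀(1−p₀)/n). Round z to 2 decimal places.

Sample proportion p̂ = 73/346 = 0.21098.
Null standard error: √(0.15·0.85/346) = √0.000368497 = 0.019196.
z = (p̂ − p₀)/SE = (0.21098 − 0.15)/0.019196 = 3.18.

z = 3.18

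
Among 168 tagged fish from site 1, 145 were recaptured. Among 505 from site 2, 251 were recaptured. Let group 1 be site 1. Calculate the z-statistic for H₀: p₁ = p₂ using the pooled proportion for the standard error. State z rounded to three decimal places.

z = 8.352

Sample proportions: p̂₁ = 145/168 = 0.86310 and p̂₂ = 251/505 = 0.49703.
Pooling: p̂ = 396/673 = 0.58841.
SE = √[p̂(1−p̂)(1/n₁+1/n₂)] = √[0.58841·0.41159·(1/168+1/505)] ≈ 0.043831.
z = (p̂₁ − p̂₂)/SE = (0.86310 − 0.49703)/0.043831 = 0.36607/0.043831 = 8.352.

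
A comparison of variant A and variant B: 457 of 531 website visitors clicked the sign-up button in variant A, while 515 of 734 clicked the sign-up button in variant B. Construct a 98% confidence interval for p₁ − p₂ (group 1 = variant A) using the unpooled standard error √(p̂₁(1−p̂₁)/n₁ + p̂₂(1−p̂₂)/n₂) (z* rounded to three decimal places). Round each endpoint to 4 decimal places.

(0.1064, 0.2116)

p̂₁ = 0.86064, p̂₂ = 0.70163, so the observed difference is 0.15901.
SE = √(0.000225873 + 0.000285209) = √0.000511082 = 0.022607.
For 98% confidence, z* = 2.326. Margin of error = 0.05258.
Interval: 0.15901 ± 0.05258 → (0.1064, 0.2116).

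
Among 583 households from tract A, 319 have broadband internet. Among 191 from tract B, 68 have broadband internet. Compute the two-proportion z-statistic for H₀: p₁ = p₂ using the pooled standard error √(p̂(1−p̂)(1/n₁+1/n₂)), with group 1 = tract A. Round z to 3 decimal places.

p̂₁ = 319/583 = 0.54717, p̂₂ = 68/191 = 0.35602.
Pooled p̂ = (319+68)/(583+191) = 387/774 = 0.50000.
SE = √[p̂(1−p̂)(1/n₁+1/n₂)] = √[0.50000·0.50000·(1/583+1/191)] ≈ 0.041686.
z = 0.19115/0.041686 = 4.585.

z = 4.585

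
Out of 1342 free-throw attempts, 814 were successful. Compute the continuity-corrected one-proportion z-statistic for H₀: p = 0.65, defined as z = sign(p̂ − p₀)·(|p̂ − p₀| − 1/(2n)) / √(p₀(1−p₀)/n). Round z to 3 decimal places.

p̂ = 814/1342 = 0.60656. p̂ − p₀ = -0.043443.
1/(2n) = 0.000373.
Corrected numerator: |-0.043443| − 0.000373 = 0.043070.
SE₀ = √(0.65·0.35/1342) = 0.013020.
z = −0.043070/0.013020 = -3.308.

z = -3.308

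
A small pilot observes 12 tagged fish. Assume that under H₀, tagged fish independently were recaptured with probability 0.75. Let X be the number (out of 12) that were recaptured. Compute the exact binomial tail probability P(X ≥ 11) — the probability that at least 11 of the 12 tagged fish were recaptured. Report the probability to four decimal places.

P = 0.1584

X ~ Binomial(n=12, p=0.75).
P(X ≥ 11) = C(12,11)·0.75^11·0.25^1 + C(12,12)·0.75^12·0.25^0.
= 0.126705 + 0.031676 = 0.1584.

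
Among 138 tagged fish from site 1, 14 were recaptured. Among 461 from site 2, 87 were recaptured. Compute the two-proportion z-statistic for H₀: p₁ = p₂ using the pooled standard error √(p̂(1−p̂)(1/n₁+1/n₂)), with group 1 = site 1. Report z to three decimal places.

p̂₁ = 14/138 = 0.10145, p̂₂ = 87/461 = 0.18872.
Pooled p̂ = (14+87)/(138+461) = 101/599 = 0.16861.
Pooled SE = √[0.1401836·0.00941557] ≈ 0.036331.
z = (p̂₁ − p̂₂)/SE = (0.10145 − 0.18872)/0.036331 = -0.08727/0.036331 = -2.402.

z = -2.402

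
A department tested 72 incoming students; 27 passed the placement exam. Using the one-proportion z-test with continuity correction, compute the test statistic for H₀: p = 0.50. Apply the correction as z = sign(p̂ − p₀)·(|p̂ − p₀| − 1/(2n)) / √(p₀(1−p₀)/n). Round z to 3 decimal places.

Sample proportion p̂ = 27/72 = 0.37500. p̂ − p₀ = -0.125000.
1/(2n) = 0.006944.
Corrected numerator: |-0.125000| − 0.006944 = 0.118056.
SE₀ = √(0.50·0.50/72) = 0.058926.
z = −0.118056/0.058926 = -2.003.

z = -2.003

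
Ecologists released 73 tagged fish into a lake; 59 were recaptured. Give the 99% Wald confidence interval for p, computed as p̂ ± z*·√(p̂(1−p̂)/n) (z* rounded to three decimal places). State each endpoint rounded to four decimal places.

(0.6895, 0.9269)

Sample proportion p̂ = 59/73 = 0.80822.
SE = √(p̂(1−p̂)/n) = √(0.155001/73) = 0.046079.
For 99% confidence, z* = 2.576.
Margin = 2.576·0.046079 = 0.11870.
Interval: 0.80822 ± 0.11870 → (0.6895, 0.9269).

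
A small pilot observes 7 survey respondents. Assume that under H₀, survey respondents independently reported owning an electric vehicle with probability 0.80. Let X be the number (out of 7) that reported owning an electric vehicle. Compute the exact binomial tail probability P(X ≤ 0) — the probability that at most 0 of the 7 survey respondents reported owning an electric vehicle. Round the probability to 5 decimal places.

X is binomial with n = 7 and p = 0.80.
P(X ≤ 0) = C(7,0)·0.80^0·0.20^7.
= 0.000013 = 0.00001.

P = 0.00001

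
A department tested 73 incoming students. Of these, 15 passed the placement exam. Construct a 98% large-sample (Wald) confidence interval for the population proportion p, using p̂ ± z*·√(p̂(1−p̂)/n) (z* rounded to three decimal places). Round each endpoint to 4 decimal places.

(0.0955, 0.3155)

Sample proportion p̂ = 15/73 = 0.20548.
SE = √(p̂(1−p̂)/n) = √(0.163258/73) = 0.047291.
For 98% confidence, z* = 2.326.
Margin of error: 2.326 × 0.047291 = 0.11000.
CI: 0.20548 ± 0.11000 = (0.0955, 0.3155).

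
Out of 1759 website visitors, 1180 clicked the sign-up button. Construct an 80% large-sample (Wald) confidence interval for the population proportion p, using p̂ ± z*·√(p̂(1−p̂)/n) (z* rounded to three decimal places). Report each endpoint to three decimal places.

(0.656, 0.685)

The sample proportion is 1180/1759 = 0.67084.
SE(p̂) = √(0.67084·0.32916/1759) = 0.011204.
The 80% critical value is z* = 1.282.
Margin of error: 1.282 × 0.011204 = 0.01436.
So the interval runs from 0.656 to 0.685.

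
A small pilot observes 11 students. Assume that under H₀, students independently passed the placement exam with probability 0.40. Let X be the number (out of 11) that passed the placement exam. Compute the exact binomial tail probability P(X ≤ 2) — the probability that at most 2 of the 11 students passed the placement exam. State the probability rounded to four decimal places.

X is binomial with n = 11 and p = 0.40.
P(X ≤ 2) = C(11,0)·0.40^0·0.60^11 + C(11,1)·0.40^1·0.60^10 + C(11,2)·0.40^2·0.60^9.
= 0.003628 + 0.026605 + 0.088684 = 0.1189.

P = 0.1189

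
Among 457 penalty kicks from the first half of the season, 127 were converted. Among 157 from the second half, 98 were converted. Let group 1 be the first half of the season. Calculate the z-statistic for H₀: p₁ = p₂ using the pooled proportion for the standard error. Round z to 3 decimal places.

z = -7.769

Sample proportions: p̂₁ = 127/457 = 0.27790 and p̂₂ = 98/157 = 0.62420.
Pooled p̂ = (127+98)/(457+157) = 225/614 = 0.36645.
Pooled SE = √[0.2321643·0.00855761] ≈ 0.044573.
z = -0.34630/0.044573 = -7.769.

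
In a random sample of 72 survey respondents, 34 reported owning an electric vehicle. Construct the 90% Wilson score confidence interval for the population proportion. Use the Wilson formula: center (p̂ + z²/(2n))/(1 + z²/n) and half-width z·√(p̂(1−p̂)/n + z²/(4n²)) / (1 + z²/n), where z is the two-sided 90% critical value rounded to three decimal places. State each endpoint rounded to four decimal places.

Here p̂ = 34/72 = 0.47222 and z = 1.645 (z² = 2.706025).
Denominator 1 + z²/n = 1 + 2.706025/72 = 1.037584.
Adjusted center: (0.47222 + z²/(2n))/1.037584 = 0.47323.
Radicand: p̂(1−p̂)/n + z²/(4n²) = 0.003461505 + 0.000130499 = 0.003592004.
Half-width = z·√(radicand)/denom = 1.645·0.059933/1.037584 = 0.09502.
Interval: 0.47323 ± 0.09502 → (0.3782, 0.5682).

(0.3782, 0.5682)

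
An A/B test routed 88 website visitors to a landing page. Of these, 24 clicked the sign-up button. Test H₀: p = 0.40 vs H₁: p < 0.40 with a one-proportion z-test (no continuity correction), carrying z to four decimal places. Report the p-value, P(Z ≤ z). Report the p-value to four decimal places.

p-value = 0.0074

The sample proportion is 24/88 = 0.27273.
SE₀ = √(0.40·0.60/88) = 0.052223.
z = (p̂ − p₀)/SE = (24/88 − 0.40)/0.052223 ≈ -2.4371.
From the standard normal, P(Z ≤ z) = 0.0074.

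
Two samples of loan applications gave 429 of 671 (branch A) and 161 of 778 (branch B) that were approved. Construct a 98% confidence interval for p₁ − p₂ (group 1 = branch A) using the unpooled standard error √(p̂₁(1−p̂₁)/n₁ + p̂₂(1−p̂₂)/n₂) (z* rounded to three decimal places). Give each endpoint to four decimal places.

p̂₁ = 0.63934, p̂₂ = 0.20694, so the observed difference is 0.43240.
Unpooled SE = √(p̂₁(1−p̂₁)/n₁ + p̂₂(1−p̂₂)/n₂) = √(0.000343641 + 0.000210946) = 0.023550.
z* = 2.326 at the 98% level. Margin = 2.326·0.023550 = 0.05478.
Interval: 0.43240 ± 0.05478 → (0.3776, 0.4872).

(0.3776, 0.4872)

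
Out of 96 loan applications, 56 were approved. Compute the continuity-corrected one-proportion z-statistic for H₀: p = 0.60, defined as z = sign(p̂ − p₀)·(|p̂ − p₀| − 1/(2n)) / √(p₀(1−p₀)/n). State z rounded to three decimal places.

z = -0.229

The sample proportion is 56/96 = 0.58333. p̂ − p₀ = -0.016667.
1/(2n) = 0.005208.
Corrected numerator: |-0.016667| − 0.005208 = 0.011459.
Under H₀, SE = √(p₀(1−p₀)/n) = √(0.60·0.40/96) = √0.002500000 = 0.050000.
z = −0.011459/0.050000 = -0.229.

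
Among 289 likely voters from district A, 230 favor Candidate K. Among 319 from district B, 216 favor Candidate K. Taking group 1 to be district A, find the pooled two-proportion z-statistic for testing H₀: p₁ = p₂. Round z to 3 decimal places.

p̂₁ = 230/289 = 0.79585, p̂₂ = 216/319 = 0.67712.
Pooling: p̂ = 446/608 = 0.73355.
SE = √[p̂(1−p̂)(1/n₁+1/n₂)] = √[0.73355·0.26645·(1/289+1/319)] ≈ 0.035903.
z = (p̂₁ − p̂₂)/SE = (0.79585 − 0.67712)/0.035903 = 0.11873/0.035903 = 3.307.

z = 3.307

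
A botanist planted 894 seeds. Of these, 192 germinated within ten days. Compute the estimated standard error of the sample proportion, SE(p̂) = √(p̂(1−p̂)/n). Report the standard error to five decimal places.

The sample proportion is 192/894 = 0.21477.
p̂(1−p̂) = 0.21477·0.78523 = 0.168644.
SE = √(0.168644/894) = √0.000188640 = 0.01373.

SE = 0.01373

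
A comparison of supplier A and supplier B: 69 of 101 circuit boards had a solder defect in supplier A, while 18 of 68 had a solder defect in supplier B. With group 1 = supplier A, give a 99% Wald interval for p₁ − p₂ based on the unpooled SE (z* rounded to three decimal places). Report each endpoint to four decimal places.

p̂₁ = 69/101 = 0.68317, p̂₂ = 18/68 = 0.26471; p̂₁ − p̂₂ = 0.41846.
SE = √(0.002143063 + 0.002862304) = √0.005005367 = 0.070749.
The 99% critical value is z* = 2.576. Margin of error = 0.18225.
Interval: 0.41846 ± 0.18225 → (0.2362, 0.6007).

(0.2362, 0.6007)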